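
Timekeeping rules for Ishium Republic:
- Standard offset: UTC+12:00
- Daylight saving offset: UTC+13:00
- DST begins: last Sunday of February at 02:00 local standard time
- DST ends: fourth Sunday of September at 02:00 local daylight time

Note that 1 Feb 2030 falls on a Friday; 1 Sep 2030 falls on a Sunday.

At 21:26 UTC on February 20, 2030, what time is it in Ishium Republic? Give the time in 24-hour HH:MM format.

1 February 2030 is a Friday, so Sundays fall on 3, 10, 17, 24; the last is February 24.
1 September 2030 is a Sunday, so the first Sunday is September 1 and the fourth is September 22.
At the standard offset (UTC+12:00), 21:26 UTC + 12h = 09:26 Ishium Republic standard time (rolling into the next day, 21 February 2030).
The standard-time date in Ishium Republic, February 21, 2030, does not fall between 24 February and 22 September, so daylight saving is not in effect and Ishium Republic is at UTC+12:00.
21:26 UTC + 12h = 09:26 local (rolling into the next day, 21 February 2030).

09:26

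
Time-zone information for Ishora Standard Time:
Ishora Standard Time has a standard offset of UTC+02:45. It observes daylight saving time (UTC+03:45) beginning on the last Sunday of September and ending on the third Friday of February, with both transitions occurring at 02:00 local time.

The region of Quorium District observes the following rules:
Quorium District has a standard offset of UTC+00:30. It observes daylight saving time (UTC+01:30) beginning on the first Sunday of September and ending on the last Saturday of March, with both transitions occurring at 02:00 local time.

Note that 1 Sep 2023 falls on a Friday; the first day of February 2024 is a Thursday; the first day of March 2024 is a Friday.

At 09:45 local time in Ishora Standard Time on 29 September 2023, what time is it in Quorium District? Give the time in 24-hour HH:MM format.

1 September 2023 is a Friday, so Sundays fall on 3, 10, 17, 24; the last is September 24.
1 February 2024 is a Thursday, so the first Friday is February 2 and the third is February 16.
Daylight saving runs 24 September 2023 – 16 February 2024; 29 September 2023 is inside that window, so Ishora Standard Time is at UTC+03:45.
09:45 Ishora Standard Time − 3h45m = 06:00 UTC.
1 September 2023 is a Friday, so the first Sunday is September 3.
1 March 2024 is a Friday, so Saturdays fall on 2, 9, 16, 23, 30; the last is March 30.
At the standard offset (UTC+00:30), 06:00 UTC + 0h30m = 06:30 Quorium District standard time.
The standard-time date in Quorium District, 29 September 2023, lies within the daylight-saving period (3 September 2023 – 30 March 2024), so Quorium District is on daylight time, UTC+01:30.
06:00 UTC + 1h30m = 07:30 Quorium District.

07:30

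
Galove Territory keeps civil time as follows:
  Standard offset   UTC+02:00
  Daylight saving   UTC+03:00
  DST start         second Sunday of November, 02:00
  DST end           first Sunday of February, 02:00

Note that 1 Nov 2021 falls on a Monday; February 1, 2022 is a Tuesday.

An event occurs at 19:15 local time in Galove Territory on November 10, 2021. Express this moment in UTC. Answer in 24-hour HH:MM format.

17:15

1 November 2021 is a Monday, so the first Sunday is November 7 and the second is November 14.
1 February 2022 is a Tuesday, so the first Sunday is February 6.
Daylight saving runs 14 November 2021 – 6 February 2022; November 10, 2021 is outside that window, so Galove Territory is on standard time at UTC+02:00.
19:15 local − 2h = 17:15 UTC.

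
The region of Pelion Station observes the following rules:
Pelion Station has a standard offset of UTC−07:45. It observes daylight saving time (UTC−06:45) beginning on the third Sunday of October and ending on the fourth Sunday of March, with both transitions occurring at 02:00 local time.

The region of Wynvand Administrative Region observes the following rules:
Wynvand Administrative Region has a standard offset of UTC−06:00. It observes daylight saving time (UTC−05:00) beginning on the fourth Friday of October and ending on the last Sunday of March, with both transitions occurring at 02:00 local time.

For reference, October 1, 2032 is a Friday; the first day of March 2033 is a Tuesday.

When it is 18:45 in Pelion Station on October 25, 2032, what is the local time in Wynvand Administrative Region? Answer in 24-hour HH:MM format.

1 October 2032 is a Friday, so the first Sunday is October 3 and the third is October 17.
1 March 2033 is a Tuesday, so the first Sunday is March 6 and the fourth is March 27.
October 25, 2032 lies within the daylight-saving period (17 October 2032 – 27 March 2033), so Pelion Station is on daylight time, UTC−06:45.
18:45 Pelion Station + 6h45m = 01:30 UTC (rolling into the next day, 26 October 2032).
1 October 2032 is a Friday, so the first Friday is October 1 and the fourth is October 22.
1 March 2033 is a Tuesday, so Sundays fall on 6, 13, 20, 27; the last is March 27.
At the standard offset (UTC−06:00), 01:30 UTC − 6h = 19:30 Wynvand Administrative Region standard time (rolling into the previous day, 25 October 2032).
The standard-time date in Wynvand Administrative Region, October 25, 2032, falls between 22 October 2032 and 27 March 2033, so daylight saving is in effect and Wynvand Administrative Region is at UTC−05:00.
01:30 UTC − 5h = 20:30 Wynvand Administrative Region (rolling into the previous day, 25 October 2032).

20:30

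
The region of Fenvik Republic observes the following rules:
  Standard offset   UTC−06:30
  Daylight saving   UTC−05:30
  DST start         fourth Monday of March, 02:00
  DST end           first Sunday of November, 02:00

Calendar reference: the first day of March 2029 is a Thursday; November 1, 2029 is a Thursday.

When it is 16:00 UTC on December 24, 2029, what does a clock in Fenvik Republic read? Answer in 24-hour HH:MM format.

09:30

1 March 2029 is a Thursday, so the first Monday is March 5 and the fourth is March 26.
1 November 2029 is a Thursday, so the first Sunday is November 4.
At the standard offset (UTC−06:30), 16:00 UTC − 6h30m = 09:30 Fenvik Republic standard time.
Daylight saving runs 26 March – 4 November; the standard-time date in Fenvik Republic, December 24, 2029, is outside that window, so Fenvik Republic is on standard time at UTC−06:30.
16:00 UTC − 6h30m = 09:30 local.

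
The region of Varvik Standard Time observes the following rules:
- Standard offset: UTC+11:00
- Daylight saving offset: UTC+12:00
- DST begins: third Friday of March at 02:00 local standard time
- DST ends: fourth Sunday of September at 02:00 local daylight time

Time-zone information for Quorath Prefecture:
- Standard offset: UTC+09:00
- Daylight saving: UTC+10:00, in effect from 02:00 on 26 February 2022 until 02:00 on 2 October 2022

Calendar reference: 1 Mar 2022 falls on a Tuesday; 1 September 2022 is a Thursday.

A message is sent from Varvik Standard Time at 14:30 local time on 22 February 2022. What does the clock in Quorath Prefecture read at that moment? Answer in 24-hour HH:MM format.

1 March 2022 is a Tuesday, so the first Friday is March 4 and the third is March 18.
1 September 2022 is a Thursday, so the first Sunday is September 4 and the fourth is September 25.
22 February 2022 does not fall between 18 March and 25 September, so daylight saving is not in effect and Varvik Standard Time is at UTC+11:00.
14:30 Varvik Standard Time − 11h = 03:30 UTC.
At the standard offset (UTC+09:00), 03:30 UTC + 9h = 12:30 Quorath Prefecture standard time.
Daylight saving runs 26 February – 2 October; the standard-time date in Quorath Prefecture, 22 February 2022, is outside that window, so Quorath Prefecture is on standard time at UTC+09:00.
03:30 UTC + 9h = 12:30 Quorath Prefecture.

12:30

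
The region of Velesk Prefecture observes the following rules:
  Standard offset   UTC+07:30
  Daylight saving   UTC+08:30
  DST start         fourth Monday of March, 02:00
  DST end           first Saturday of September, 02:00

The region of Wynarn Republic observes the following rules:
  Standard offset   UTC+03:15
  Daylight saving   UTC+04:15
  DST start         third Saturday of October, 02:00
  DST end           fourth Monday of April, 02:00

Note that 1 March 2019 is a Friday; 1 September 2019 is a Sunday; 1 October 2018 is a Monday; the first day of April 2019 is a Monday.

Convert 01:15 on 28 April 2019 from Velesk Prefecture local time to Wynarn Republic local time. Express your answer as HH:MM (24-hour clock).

1 March 2019 is a Friday, so the first Monday is March 4 and the fourth is March 25.
1 September 2019 is a Sunday, so the first Saturday is September 7.
Daylight saving runs 25 March – 7 September; 28 April 2019 is inside that window, so Velesk Prefecture is at UTC+08:30.
01:15 Velesk Prefecture − 8h30m = 16:45 UTC (rolling into the previous day, 27 April 2019).
1 October 2018 is a Monday, so the first Saturday is October 6 and the third is October 20.
1 April 2019 is a Monday, so the first Monday is April 1 and the fourth is April 22.
At the standard offset (UTC+03:15), 16:45 UTC + 3h15m = 20:00 Wynarn Republic standard time.
The standard-time date in Wynarn Republic, 27 April 2019, does not fall between 20 October 2018 and 22 April 2019, so daylight saving is not in effect and Wynarn Republic is at UTC+03:15.
16:45 UTC + 3h15m = 20:00 Wynarn Republic.

20:00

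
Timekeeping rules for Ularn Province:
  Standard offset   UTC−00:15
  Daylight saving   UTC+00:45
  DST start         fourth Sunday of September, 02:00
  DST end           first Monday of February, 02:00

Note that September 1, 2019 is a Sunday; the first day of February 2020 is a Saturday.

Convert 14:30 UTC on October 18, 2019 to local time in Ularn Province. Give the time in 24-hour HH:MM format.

15:15

1 September 2019 is a Sunday, so the first Sunday is September 1 and the fourth is September 22.
1 February 2020 is a Saturday, so the first Monday is February 3.
At the standard offset (UTC−00:15), 14:30 UTC − 0h15m = 14:15 Ularn Province standard time.
Daylight saving runs 22 September 2019 – 3 February 2020; the standard-time date in Ularn Province, October 18, 2019, is inside that window, so Ularn Province is at UTC+00:45.
14:30 UTC + 0h45m = 15:15 local.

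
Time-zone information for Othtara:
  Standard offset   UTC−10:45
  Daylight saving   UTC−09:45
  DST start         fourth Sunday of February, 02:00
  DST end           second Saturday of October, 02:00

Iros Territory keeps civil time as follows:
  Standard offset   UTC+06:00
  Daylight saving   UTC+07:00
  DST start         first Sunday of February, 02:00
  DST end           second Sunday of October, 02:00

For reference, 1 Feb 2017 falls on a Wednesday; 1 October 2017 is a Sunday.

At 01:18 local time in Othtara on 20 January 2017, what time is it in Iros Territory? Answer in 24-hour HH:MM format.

1 February 2017 is a Wednesday, so the first Sunday is February 5 and the fourth is February 26.
1 October 2017 is a Sunday, so the first Saturday is October 7 and the second is October 14.
Daylight saving runs 26 February – 14 October; 20 January 2017 is outside that window, so Othtara is on standard time at UTC−10:45.
01:18 Othtara + 10h45m = 12:03 UTC.
1 February 2017 is a Wednesday, so the first Sunday is February 5.
1 October 2017 is a Sunday, so the first Sunday is October 1 and the second is October 8.
At the standard offset (UTC+06:00), 12:03 UTC + 6h = 18:03 Iros Territory standard time.
The standard-time date in Iros Territory, 20 January 2017, is outside the daylight-saving period (5 February – 8 October), so Iros Territory is on standard time, UTC+06:00.
12:03 UTC + 6h = 18:03 Iros Territory.

18:03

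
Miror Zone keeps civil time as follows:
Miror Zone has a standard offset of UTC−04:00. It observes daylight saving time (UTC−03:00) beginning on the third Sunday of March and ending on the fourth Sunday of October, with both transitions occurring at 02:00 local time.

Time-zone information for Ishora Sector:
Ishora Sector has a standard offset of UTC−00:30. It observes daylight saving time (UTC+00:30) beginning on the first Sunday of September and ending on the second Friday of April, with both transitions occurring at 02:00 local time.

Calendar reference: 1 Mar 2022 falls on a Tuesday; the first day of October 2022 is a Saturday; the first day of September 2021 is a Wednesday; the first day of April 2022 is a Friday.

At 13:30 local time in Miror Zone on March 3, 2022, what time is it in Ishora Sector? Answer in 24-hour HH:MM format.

1 March 2022 is a Tuesday, so the first Sunday is March 6 and the third is March 20.
1 October 2022 is a Saturday, so the first Sunday is October 2 and the fourth is October 23.
Daylight saving runs 20 March – 23 October; March 3, 2022 is outside that window, so Miror Zone is on standard time at UTC−04:00.
13:30 Miror Zone + 4h = 17:30 UTC.
1 September 2021 is a Wednesday, so the first Sunday is September 5.
1 April 2022 is a Friday, so the first Friday is April 1 and the second is April 8.
At the standard offset (UTC−00:30), 17:30 UTC − 0h30m = 17:00 Ishora Sector standard time.
Daylight saving runs 5 September 2021 – 8 April 2022; the standard-time date in Ishora Sector, March 3, 2022, is inside that window, so Ishora Sector is at UTC+00:30.
17:30 UTC + 0h30m = 18:00 Ishora Sector.

18:00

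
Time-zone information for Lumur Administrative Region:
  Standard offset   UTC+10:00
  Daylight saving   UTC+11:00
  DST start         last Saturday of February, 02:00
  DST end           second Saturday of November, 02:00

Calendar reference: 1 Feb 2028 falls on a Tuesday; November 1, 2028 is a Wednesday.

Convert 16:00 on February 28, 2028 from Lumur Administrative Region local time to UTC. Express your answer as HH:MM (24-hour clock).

1 February 2028 is a Tuesday, so Saturdays fall on 5, 12, 19, 26; the last is February 26.
1 November 2028 is a Wednesday, so the first Saturday is November 4 and the second is November 11.
February 28, 2028 falls between 26 February and 11 November, so daylight saving is in effect and Lumur Administrative Region is at UTC+11:00.
16:00 local − 11h = 05:00 UTC.

05:00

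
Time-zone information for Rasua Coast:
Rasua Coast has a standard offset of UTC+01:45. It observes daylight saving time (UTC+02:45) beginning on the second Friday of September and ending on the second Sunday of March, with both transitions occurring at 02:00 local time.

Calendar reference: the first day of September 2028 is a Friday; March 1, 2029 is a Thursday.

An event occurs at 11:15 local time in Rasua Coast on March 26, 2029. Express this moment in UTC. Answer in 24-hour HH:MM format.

09:30

1 September 2028 is a Friday, so the first Friday is September 1 and the second is September 8.
1 March 2029 is a Thursday, so the first Sunday is March 4 and the second is March 11.
March 26, 2029 does not fall between 8 September 2028 and 11 March 2029, so daylight saving is not in effect and Rasua Coast is at UTC+01:45.
11:15 local − 1h45m = 09:30 UTC.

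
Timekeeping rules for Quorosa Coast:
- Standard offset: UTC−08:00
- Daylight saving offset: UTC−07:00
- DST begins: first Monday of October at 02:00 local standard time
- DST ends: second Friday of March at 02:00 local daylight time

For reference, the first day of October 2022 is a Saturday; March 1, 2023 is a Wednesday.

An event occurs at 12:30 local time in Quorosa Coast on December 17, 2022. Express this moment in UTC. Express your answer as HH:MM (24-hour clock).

1 October 2022 is a Saturday, so the first Monday is October 3.
1 March 2023 is a Wednesday, so the first Friday is March 3 and the second is March 10.
December 17, 2022 lies within the daylight-saving period (3 October 2022 – 10 March 2023), so Quorosa Coast is on daylight time, UTC−07:00.
12:30 local + 7h = 19:30 UTC.

19:30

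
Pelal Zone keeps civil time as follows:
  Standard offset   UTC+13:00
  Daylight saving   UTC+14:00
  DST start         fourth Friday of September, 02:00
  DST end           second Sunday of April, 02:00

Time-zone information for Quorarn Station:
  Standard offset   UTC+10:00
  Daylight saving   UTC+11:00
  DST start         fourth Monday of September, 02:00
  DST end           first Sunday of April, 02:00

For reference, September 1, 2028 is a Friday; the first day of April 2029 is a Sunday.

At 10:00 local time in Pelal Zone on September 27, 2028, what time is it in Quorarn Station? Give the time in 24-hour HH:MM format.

07:00

1 September 2028 is a Friday, so the first Friday is September 1 and the fourth is September 22.
1 April 2029 is a Sunday, so the first Sunday is April 1 and the second is April 8.
September 27, 2028 lies within the daylight-saving period (22 September 2028 – 8 April 2029), so Pelal Zone is on daylight time, UTC+14:00.
10:00 Pelal Zone − 14h = 20:00 UTC (rolling into the previous day, 26 September 2028).
1 September 2028 is a Friday, so the first Monday is September 4 and the fourth is September 25.
1 April 2029 is a Sunday, so the first Sunday is April 1.
At the standard offset (UTC+10:00), 20:00 UTC + 10h = 06:00 Quorarn Station standard time (rolling into the next day, 27 September 2028).
The standard-time date in Quorarn Station, September 27, 2028, lies within the daylight-saving period (25 September 2028 – 1 April 2029), so Quorarn Station is on daylight time, UTC+11:00.
20:00 UTC + 11h = 07:00 Quorarn Station (rolling into the next day, 27 September 2028).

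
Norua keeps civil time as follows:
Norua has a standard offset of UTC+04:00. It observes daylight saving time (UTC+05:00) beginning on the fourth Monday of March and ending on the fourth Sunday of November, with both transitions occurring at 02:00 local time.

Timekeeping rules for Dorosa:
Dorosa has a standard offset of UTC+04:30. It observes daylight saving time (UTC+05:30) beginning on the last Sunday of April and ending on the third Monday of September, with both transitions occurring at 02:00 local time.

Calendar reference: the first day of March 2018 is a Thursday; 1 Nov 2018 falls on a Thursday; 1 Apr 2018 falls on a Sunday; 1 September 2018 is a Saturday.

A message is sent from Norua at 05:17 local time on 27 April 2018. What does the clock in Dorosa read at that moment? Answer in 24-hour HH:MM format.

1 March 2018 is a Thursday, so the first Monday is March 5 and the fourth is March 26.
1 November 2018 is a Thursday, so the first Sunday is November 4 and the fourth is November 25.
27 April 2018 lies within the daylight-saving period (26 March – 25 November), so Norua is on daylight time, UTC+05:00.
05:17 Norua − 5h = 00:17 UTC.
1 April 2018 is a Sunday, so Sundays fall on 1, 8, 15, 22, 29; the last is April 29.
1 September 2018 is a Saturday, so the first Monday is September 3 and the third is September 17.
At the standard offset (UTC+04:30), 00:17 UTC + 4h30m = 04:47 Dorosa standard time.
The standard-time date in Dorosa, 27 April 2018, does not fall between 29 April and 17 September, so daylight saving is not in effect and Dorosa is at UTC+04:30.
00:17 UTC + 4h30m = 04:47 Dorosa.

04:47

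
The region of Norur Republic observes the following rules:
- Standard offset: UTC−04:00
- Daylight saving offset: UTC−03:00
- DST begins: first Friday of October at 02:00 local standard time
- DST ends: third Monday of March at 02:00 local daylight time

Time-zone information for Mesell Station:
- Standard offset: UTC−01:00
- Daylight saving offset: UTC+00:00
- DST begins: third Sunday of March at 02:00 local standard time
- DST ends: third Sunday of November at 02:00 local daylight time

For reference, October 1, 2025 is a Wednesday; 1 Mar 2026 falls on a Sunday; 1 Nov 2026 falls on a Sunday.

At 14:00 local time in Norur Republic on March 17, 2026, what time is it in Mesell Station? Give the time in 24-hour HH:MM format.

18:00

1 October 2025 is a Wednesday, so the first Friday is October 3.
1 March 2026 is a Sunday, so the first Monday is March 2 and the third is March 16.
March 17, 2026 does not fall between 3 October 2025 and 16 March 2026, so daylight saving is not in effect and Norur Republic is at UTC−04:00.
14:00 Norur Republic + 4h = 18:00 UTC.
1 March 2026 is a Sunday, so the first Sunday is March 1 and the third is March 15.
1 November 2026 is a Sunday, so the first Sunday is November 1 and the third is November 15.
At the standard offset (UTC−01:00), 18:00 UTC − 1h = 17:00 Mesell Station standard time.
Daylight saving runs 15 March – 15 November; the standard-time date in Mesell Station, March 17, 2026, is inside that window, so Mesell Station is at UTC+00:00.
18:00 UTC + 0h = 18:00 Mesell Station.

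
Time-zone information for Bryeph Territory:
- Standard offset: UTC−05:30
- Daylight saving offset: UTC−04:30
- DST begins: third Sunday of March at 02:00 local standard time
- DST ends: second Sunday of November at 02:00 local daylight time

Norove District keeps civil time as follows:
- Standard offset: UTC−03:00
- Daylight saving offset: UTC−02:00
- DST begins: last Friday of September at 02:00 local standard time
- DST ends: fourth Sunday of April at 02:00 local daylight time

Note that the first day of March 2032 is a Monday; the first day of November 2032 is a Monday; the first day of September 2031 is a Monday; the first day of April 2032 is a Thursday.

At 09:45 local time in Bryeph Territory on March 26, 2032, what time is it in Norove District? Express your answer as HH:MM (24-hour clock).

12:15

1 March 2032 is a Monday, so the first Sunday is March 7 and the third is March 21.
1 November 2032 is a Monday, so the first Sunday is November 7 and the second is November 14.
March 26, 2032 lies within the daylight-saving period (21 March – 14 November), so Bryeph Territory is on daylight time, UTC−04:30.
09:45 Bryeph Territory + 4h30m = 14:15 UTC.
1 September 2031 is a Monday, so Fridays fall on 5, 12, 19, 26; the last is September 26.
1 April 2032 is a Thursday, so the first Sunday is April 4 and the fourth is April 25.
At the standard offset (UTC−03:00), 14:15 UTC − 3h = 11:15 Norove District standard time.
The standard-time date in Norove District, March 26, 2032, falls between 26 September 2031 and 25 April 2032, so daylight saving is in effect and Norove District is at UTC−02:00.
14:15 UTC − 2h = 12:15 Norove District.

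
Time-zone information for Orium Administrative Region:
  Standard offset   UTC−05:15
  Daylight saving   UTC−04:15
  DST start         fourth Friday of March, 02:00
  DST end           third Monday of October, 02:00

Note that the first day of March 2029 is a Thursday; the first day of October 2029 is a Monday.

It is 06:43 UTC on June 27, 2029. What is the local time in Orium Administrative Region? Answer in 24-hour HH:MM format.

02:28

1 March 2029 is a Thursday, so the first Friday is March 2 and the fourth is March 23.
1 October 2029 is a Monday, so the first Monday is October 1 and the third is October 15.
At the standard offset (UTC−05:15), 06:43 UTC − 5h15m = 01:28 Orium Administrative Region standard time.
The standard-time date in Orium Administrative Region, June 27, 2029, falls between 23 March and 15 October, so daylight saving is in effect and Orium Administrative Region is at UTC−04:15.
06:43 UTC − 4h15m = 02:28 local.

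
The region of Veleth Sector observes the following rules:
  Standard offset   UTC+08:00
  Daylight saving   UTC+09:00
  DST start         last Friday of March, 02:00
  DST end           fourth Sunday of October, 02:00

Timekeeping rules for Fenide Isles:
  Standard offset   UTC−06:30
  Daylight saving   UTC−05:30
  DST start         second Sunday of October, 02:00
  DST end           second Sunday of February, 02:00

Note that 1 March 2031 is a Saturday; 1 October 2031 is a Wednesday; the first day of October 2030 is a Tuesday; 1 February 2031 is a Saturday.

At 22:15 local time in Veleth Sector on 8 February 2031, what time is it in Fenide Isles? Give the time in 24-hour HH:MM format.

08:45

1 March 2031 is a Saturday, so Fridays fall on 7, 14, 21, 28; the last is March 28.
1 October 2031 is a Wednesday, so the first Sunday is October 5 and the fourth is October 26.
8 February 2031 is outside the daylight-saving period (28 March – 26 October), so Veleth Sector is on standard time, UTC+08:00.
22:15 Veleth Sector − 8h = 14:15 UTC.
1 October 2030 is a Tuesday, so the first Sunday is October 6 and the second is October 13.
1 February 2031 is a Saturday, so the first Sunday is February 2 and the second is February 9.
At the standard offset (UTC−06:30), 14:15 UTC − 6h30m = 07:45 Fenide Isles standard time.
The standard-time date in Fenide Isles, 8 February 2031, falls between 13 October 2030 and 9 February 2031, so daylight saving is in effect and Fenide Isles is at UTC−05:30.
14:15 UTC − 5h30m = 08:45 Fenide Isles.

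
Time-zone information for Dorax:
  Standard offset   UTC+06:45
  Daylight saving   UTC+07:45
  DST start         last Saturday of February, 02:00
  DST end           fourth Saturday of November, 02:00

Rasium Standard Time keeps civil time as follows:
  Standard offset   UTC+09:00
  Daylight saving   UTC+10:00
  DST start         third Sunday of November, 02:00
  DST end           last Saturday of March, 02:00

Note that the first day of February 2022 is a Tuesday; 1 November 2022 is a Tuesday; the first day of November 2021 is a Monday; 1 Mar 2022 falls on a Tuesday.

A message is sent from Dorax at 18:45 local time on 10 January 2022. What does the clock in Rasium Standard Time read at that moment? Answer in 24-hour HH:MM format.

1 February 2022 is a Tuesday, so Saturdays fall on 5, 12, 19, 26; the last is February 26.
1 November 2022 is a Tuesday, so the first Saturday is November 5 and the fourth is November 26.
10 January 2022 is outside the daylight-saving period (26 February – 26 November), so Dorax is on standard time, UTC+06:45.
18:45 Dorax − 6h45m = 12:00 UTC.
1 November 2021 is a Monday, so the first Sunday is November 7 and the third is November 21.
1 March 2022 is a Tuesday, so Saturdays fall on 5, 12, 19, 26; the last is March 26.
At the standard offset (UTC+09:00), 12:00 UTC + 9h = 21:00 Rasium Standard Time standard time.
The standard-time date in Rasium Standard Time, 10 January 2022, lies within the daylight-saving period (21 November 2021 – 26 March 2022), so Rasium Standard Time is on daylight time, UTC+10:00.
12:00 UTC + 10h = 22:00 Rasium Standard Time.

22:00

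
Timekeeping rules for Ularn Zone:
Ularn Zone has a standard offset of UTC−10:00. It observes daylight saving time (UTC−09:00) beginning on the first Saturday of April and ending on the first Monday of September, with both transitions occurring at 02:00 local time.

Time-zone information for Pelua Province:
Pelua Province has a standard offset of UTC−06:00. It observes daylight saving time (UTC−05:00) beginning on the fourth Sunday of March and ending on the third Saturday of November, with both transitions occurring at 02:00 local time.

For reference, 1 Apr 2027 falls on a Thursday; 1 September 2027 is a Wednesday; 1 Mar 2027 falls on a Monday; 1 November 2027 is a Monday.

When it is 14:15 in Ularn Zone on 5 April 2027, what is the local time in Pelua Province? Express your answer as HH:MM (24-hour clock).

1 April 2027 is a Thursday, so the first Saturday is April 3.
1 September 2027 is a Wednesday, so the first Monday is September 6.
Daylight saving runs 3 April – 6 September; 5 April 2027 is inside that window, so Ularn Zone is at UTC−09:00.
14:15 Ularn Zone + 9h = 23:15 UTC.
1 March 2027 is a Monday, so the first Sunday is March 7 and the fourth is March 28.
1 November 2027 is a Monday, so the first Saturday is November 6 and the third is November 20.
At the standard offset (UTC−06:00), 23:15 UTC − 6h = 17:15 Pelua Province standard time.
The standard-time date in Pelua Province, 5 April 2027, falls between 28 March and 20 November, so daylight saving is in effect and Pelua Province is at UTC−05:00.
23:15 UTC − 5h = 18:15 Pelua Province.

18:15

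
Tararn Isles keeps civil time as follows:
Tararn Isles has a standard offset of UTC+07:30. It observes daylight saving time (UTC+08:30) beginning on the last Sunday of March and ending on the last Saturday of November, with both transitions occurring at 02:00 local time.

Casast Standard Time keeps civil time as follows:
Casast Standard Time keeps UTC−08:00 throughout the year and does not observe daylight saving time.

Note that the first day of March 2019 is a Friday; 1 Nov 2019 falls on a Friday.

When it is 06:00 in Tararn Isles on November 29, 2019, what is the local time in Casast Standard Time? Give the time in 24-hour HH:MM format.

13:30

1 March 2019 is a Friday, so Sundays fall on 3, 10, 17, 24, 31; the last is March 31.
1 November 2019 is a Friday, so Saturdays fall on 2, 9, 16, 23, 30; the last is November 30.
Daylight saving runs 31 March – 30 November; November 29, 2019 is inside that window, so Tararn Isles is at UTC+08:30.
06:00 Tararn Isles − 8h30m = 21:30 UTC (rolling into the previous day, 28 November 2019).
Casast Standard Time has no daylight saving, so its offset is UTC−08:00 year-round.
21:30 UTC − 8h = 13:30 Casast Standard Time.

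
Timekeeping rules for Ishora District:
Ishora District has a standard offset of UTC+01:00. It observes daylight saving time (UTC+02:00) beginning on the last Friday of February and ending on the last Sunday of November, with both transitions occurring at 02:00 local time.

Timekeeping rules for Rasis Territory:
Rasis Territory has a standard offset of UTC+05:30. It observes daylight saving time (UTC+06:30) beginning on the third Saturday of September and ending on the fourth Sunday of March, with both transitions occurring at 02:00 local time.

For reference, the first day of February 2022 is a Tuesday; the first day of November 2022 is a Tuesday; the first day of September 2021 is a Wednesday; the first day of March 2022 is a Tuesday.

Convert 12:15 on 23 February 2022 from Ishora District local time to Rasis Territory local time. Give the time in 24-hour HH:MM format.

17:45

1 February 2022 is a Tuesday, so Fridays fall on 4, 11, 18, 25; the last is February 25.
1 November 2022 is a Tuesday, so Sundays fall on 6, 13, 20, 27; the last is November 27.
23 February 2022 does not fall between 25 February and 27 November, so daylight saving is not in effect and Ishora District is at UTC+01:00.
12:15 Ishora District − 1h = 11:15 UTC.
1 September 2021 is a Wednesday, so the first Saturday is September 4 and the third is September 18.
1 March 2022 is a Tuesday, so the first Sunday is March 6 and the fourth is March 27.
At the standard offset (UTC+05:30), 11:15 UTC + 5h30m = 16:45 Rasis Territory standard time.
The standard-time date in Rasis Territory, 23 February 2022, falls between 18 September 2021 and 27 March 2022, so daylight saving is in effect and Rasis Territory is at UTC+06:30.
11:15 UTC + 6h30m = 17:45 Rasis Territory.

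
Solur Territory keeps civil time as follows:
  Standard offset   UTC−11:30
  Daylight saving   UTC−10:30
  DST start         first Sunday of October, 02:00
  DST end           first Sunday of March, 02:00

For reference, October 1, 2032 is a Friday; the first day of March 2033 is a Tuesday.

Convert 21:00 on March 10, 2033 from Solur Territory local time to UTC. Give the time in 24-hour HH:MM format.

1 October 2032 is a Friday, so the first Sunday is October 3.
1 March 2033 is a Tuesday, so the first Sunday is March 6.
March 10, 2033 does not fall between 3 October 2032 and 6 March 2033, so daylight saving is not in effect and Solur Territory is at UTC−11:30.
21:00 local + 11h30m = 08:30 UTC (rolling into the next day, 11 March 2033).

08:30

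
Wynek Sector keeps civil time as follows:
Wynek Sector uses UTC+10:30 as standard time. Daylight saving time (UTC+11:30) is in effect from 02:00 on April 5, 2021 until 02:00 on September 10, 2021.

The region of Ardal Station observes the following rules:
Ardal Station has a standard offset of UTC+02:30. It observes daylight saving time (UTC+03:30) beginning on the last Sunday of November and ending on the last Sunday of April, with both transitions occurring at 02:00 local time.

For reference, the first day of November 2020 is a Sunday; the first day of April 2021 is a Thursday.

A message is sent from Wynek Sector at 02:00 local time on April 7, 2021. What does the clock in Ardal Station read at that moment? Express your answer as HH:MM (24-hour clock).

18:00

April 7, 2021 falls between 5 April and 10 September, so daylight saving is in effect and Wynek Sector is at UTC+11:30.
02:00 Wynek Sector − 11h30m = 14:30 UTC (rolling into the previous day, 6 April 2021).
1 November 2020 is a Sunday, so Sundays fall on 1, 8, 15, 22, 29; the last is November 29.
1 April 2021 is a Thursday, so Sundays fall on 4, 11, 18, 25; the last is April 25.
At the standard offset (UTC+02:30), 14:30 UTC + 2h30m = 17:00 Ardal Station standard time.
The standard-time date in Ardal Station, April 6, 2021, falls between 29 November 2020 and 25 April 2021, so daylight saving is in effect and Ardal Station is at UTC+03:30.
14:30 UTC + 3h30m = 18:00 Ardal Station.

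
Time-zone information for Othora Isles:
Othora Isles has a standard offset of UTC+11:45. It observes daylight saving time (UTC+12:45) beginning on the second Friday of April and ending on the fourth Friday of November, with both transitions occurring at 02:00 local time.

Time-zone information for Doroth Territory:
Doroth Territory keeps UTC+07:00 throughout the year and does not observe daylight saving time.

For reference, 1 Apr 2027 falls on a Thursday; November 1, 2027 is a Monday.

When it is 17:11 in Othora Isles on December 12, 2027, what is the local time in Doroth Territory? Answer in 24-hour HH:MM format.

12:26

1 April 2027 is a Thursday, so the first Friday is April 2 and the second is April 9.
1 November 2027 is a Monday, so the first Friday is November 5 and the fourth is November 26.
December 12, 2027 does not fall between 9 April and 26 November, so daylight saving is not in effect and Othora Isles is at UTC+11:45.
17:11 Othora Isles − 11h45m = 05:26 UTC.
Doroth Territory stays on UTC+07:00 all year.
05:26 UTC + 7h = 12:26 Doroth Territory.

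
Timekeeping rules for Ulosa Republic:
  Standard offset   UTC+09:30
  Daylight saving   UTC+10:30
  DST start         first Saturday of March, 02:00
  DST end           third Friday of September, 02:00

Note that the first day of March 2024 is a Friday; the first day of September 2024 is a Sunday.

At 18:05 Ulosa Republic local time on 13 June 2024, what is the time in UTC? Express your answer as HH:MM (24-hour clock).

1 March 2024 is a Friday, so the first Saturday is March 2.
1 September 2024 is a Sunday, so the first Friday is September 6 and the third is September 20.
13 June 2024 lies within the daylight-saving period (2 March – 20 September), so Ulosa Republic is on daylight time, UTC+10:30.
18:05 local − 10h30m = 07:35 UTC.

07:35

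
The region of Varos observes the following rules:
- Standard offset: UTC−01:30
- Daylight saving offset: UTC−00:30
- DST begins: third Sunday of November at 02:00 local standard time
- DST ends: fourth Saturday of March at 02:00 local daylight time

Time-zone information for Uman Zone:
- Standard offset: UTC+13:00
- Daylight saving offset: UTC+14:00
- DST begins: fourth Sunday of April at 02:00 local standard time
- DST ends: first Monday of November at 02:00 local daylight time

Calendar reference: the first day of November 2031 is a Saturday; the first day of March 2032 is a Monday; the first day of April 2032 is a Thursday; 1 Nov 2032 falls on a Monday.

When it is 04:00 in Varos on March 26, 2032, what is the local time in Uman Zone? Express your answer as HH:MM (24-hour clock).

1 November 2031 is a Saturday, so the first Sunday is November 2 and the third is November 16.
1 March 2032 is a Monday, so the first Saturday is March 6 and the fourth is March 27.
Daylight saving runs 16 November 2031 – 27 March 2032; March 26, 2032 is inside that window, so Varos is at UTC−00:30.
04:00 Varos + 0h30m = 04:30 UTC.
1 April 2032 is a Thursday, so the first Sunday is April 4 and the fourth is April 25.
1 November 2032 is a Monday, so the first Monday is November 1.
At the standard offset (UTC+13:00), 04:30 UTC + 13h = 17:30 Uman Zone standard time.
The standard-time date in Uman Zone, March 26, 2032, does not fall between 25 April and 1 November, so daylight saving is not in effect and Uman Zone is at UTC+13:00.
04:30 UTC + 13h = 17:30 Uman Zone.

17:30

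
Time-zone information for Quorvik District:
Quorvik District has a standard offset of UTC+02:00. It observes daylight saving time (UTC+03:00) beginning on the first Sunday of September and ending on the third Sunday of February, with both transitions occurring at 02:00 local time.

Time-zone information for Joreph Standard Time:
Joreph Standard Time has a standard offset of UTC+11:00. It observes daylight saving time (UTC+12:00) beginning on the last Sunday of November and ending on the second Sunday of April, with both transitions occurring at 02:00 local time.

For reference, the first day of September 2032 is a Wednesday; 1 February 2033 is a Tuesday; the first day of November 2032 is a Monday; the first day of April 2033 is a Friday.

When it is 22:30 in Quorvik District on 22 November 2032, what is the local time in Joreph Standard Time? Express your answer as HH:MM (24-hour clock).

1 September 2032 is a Wednesday, so the first Sunday is September 5.
1 February 2033 is a Tuesday, so the first Sunday is February 6 and the third is February 20.
22 November 2032 falls between 5 September 2032 and 20 February 2033, so daylight saving is in effect and Quorvik District is at UTC+03:00.
22:30 Quorvik District − 3h = 19:30 UTC.
1 November 2032 is a Monday, so Sundays fall on 7, 14, 21, 28; the last is November 28.
1 April 2033 is a Friday, so the first Sunday is April 3 and the second is April 10.
At the standard offset (UTC+11:00), 19:30 UTC + 11h = 06:30 Joreph Standard Time standard time (rolling into the next day, 23 November 2032).
The standard-time date in Joreph Standard Time, 23 November 2032, is outside the daylight-saving period (28 November 2032 – 10 April 2033), so Joreph Standard Time is on standard time, UTC+11:00.
19:30 UTC + 11h = 06:30 Joreph Standard Time (rolling into the next day, 23 November 2032).

06:30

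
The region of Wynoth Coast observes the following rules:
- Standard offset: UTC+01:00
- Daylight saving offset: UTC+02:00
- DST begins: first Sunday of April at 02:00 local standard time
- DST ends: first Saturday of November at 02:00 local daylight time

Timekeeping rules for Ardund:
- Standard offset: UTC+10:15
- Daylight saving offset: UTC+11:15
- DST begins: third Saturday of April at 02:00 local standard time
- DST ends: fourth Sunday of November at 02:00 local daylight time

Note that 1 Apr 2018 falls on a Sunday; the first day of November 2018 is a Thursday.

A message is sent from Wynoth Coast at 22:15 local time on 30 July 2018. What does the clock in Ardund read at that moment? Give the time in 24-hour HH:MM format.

1 April 2018 is a Sunday, so the first Sunday is April 1.
1 November 2018 is a Thursday, so the first Saturday is November 3.
30 July 2018 falls between 1 April and 3 November, so daylight saving is in effect and Wynoth Coast is at UTC+02:00.
22:15 Wynoth Coast − 2h = 20:15 UTC.
1 April 2018 is a Sunday, so the first Saturday is April 7 and the third is April 21.
1 November 2018 is a Thursday, so the first Sunday is November 4 and the fourth is November 25.
At the standard offset (UTC+10:15), 20:15 UTC + 10h15m = 06:30 Ardund standard time (rolling into the next day, 31 July 2018).
Daylight saving runs 21 April – 25 November; the standard-time date in Ardund, 31 July 2018, is inside that window, so Ardund is at UTC+11:15.
20:15 UTC + 11h15m = 07:30 Ardund (rolling into the next day, 31 July 2018).

07:30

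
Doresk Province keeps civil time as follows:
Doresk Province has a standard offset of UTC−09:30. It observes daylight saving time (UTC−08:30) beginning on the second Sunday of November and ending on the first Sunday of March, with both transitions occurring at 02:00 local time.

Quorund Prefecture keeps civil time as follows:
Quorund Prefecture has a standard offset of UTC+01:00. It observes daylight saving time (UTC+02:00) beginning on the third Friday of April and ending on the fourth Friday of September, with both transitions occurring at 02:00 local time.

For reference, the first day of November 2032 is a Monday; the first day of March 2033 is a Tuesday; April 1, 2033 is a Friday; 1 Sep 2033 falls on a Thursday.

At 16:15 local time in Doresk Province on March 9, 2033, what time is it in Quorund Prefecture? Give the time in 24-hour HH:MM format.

1 November 2032 is a Monday, so the first Sunday is November 7 and the second is November 14.
1 March 2033 is a Tuesday, so the first Sunday is March 6.
Daylight saving runs 14 November 2032 – 6 March 2033; March 9, 2033 is outside that window, so Doresk Province is on standard time at UTC−09:30.
16:15 Doresk Province + 9h30m = 01:45 UTC (rolling into the next day, 10 March 2033).
1 April 2033 is a Friday, so the first Friday is April 1 and the third is April 15.
1 September 2033 is a Thursday, so the first Friday is September 2 and the fourth is September 23.
At the standard offset (UTC+01:00), 01:45 UTC + 1h = 02:45 Quorund Prefecture standard time.
The standard-time date in Quorund Prefecture, March 10, 2033, does not fall between 15 April and 23 September, so daylight saving is not in effect and Quorund Prefecture is at UTC+01:00.
01:45 UTC + 1h = 02:45 Quorund Prefecture.

02:45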